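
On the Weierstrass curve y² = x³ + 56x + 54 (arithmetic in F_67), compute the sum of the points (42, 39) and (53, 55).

(42, 39) + (53, 55). λ = (55 - 39)/(53 - 42) ≡ 16/11 mod 67. 11⁻¹ ≡ 61 (mod 67) since 11·61 = 671 ≡ 1, so λ ≡ 38.
  x = λ² - 42 - 53 = 1444 - 95 ≡ 9; y = λ·(42 - 9) - 39 ≡ 9. → (9, 9)

(9, 9)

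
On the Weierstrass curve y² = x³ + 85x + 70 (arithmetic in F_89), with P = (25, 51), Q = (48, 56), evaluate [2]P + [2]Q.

First 2P:
Repeated addition: build up to 2P.
2P: tangent at (25, 51): λ = (3·25² + 85)/(2·51) ≡ 2/13. 13⁻¹ ≡ 48 (mod 89) since 13·48 = 624 ≡ 1, so λ ≡ 2·48 ≡ 7.
  x = λ² - 25 - 25 = 49 - 50 ≡ 88; y = λ·(25 - 88) - 51 ≡ 42. → (88, 42)
2P = (88, 42).
Next 2Q:
Repeated addition: build up to 2Q.
2Q: tangent at (48, 56): λ = (3·48² + 85)/(2·56) ≡ 55/23. 23⁻¹ ≡ 31 (mod 89), so λ ≡ 55·31 ≡ 14.
  x = λ² - 48 - 48 = 196 - 96 ≡ 11; y = λ·(48 - 11) - 56 ≡ 17. → (11, 17)
2Q = (11, 17).
Finally 2P + 2Q:
(88, 42) + (11, 17). λ = (17 - 42)/(11 - 88) ≡ 64/12 mod 89. 12⁻¹ ≡ 52 (mod 89) since 12·52 = 624 ≡ 1, so λ ≡ 35.
  x = λ² - 88 - 11 = 1225 - 99 ≡ 58; y = λ·(88 - 58) - 42 ≡ 29. → (58, 29)

(58, 29)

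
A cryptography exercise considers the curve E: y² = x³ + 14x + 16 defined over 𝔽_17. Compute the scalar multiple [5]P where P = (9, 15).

(10, 0)

Repeated addition: build up to 5P.
2P: tangent at (9, 15): λ = (3·9² + 14)/(2·15) ≡ 2/13. 13⁻¹ ≡ 4 (mod 17), so λ ≡ 2·4 ≡ 8.
  x = λ² - 9 - 9 = 64 - 18 ≡ 12; y = λ·(9 - 12) - 15 ≡ 12. → (12, 12)
3P: (12, 12) + (9, 15). λ = (15 - 12)/(9 - 12) ≡ 3/14 mod 17. 14⁻¹ ≡ 11 (mod 17), so λ ≡ 16.
  x = λ² - 12 - 9 = 256 - 21 ≡ 14; y = λ·(12 - 14) - 12 ≡ 7. → (14, 7)
4P: (14, 7) + (9, 15). λ = (15 - 7)/(9 - 14) ≡ 8/12 mod 17. 12⁻¹ ≡ 10 (mod 17) since 12·10 = 120 ≡ 1, so λ ≡ 12.
  x = λ² - 14 - 9 = 144 - 23 ≡ 2; y = λ·(14 - 2) - 7 ≡ 1. → (2, 1)
5P: (2, 1) + (9, 15). λ = (15 - 1)/(9 - 2) ≡ 14/7 mod 17. 7⁻¹ ≡ 5 (mod 17), so λ ≡ 2.
  x = λ² - 2 - 9 = 4 - 11 ≡ 10; y = λ·(2 - 10) - 1 ≡ 0. → (10, 0)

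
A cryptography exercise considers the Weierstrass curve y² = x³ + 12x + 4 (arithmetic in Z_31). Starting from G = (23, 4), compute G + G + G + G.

(23, 4)

Double-and-add on 4 = (100)₂. Start with G = (23, 4) for the leading 1-bit.
double: tangent at (23, 4): λ = (3·23² + 12)/(2·4) ≡ 18/8. 8⁻¹ ≡ 4 (mod 31), so λ ≡ 18·4 ≡ 10.
  x = λ² - 23 - 23 = 100 - 46 ≡ 23; y = λ·(23 - 23) - 4 ≡ 27. → (23, 27)
double: tangent at (23, 27): λ = (3·23² + 12)/(2·27) ≡ 18/23. 23⁻¹ ≡ 27 (mod 31) since 23·27 = 621 ≡ 1, so λ ≡ 18·27 ≡ 21.
  x = λ² - 23 - 23 = 441 - 46 ≡ 23; y = λ·(23 - 23) - 27 ≡ 4. → (23, 4)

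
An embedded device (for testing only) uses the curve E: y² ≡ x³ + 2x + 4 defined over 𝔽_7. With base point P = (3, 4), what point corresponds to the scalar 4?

(3, 3)

Double-and-add on 4 = (100)₂. Start with P = (3, 4) for the leading 1-bit.
double: tangent at (3, 4): λ = (3·3² + 2)/(2·4) ≡ 1/1. 1⁻¹ ≡ 1 (mod 7), so λ ≡ 1·1 ≡ 1.
  x = λ² - 3 - 3 = 1 - 6 ≡ 2; y = λ·(3 - 2) - 4 ≡ 4. → (2, 4)
double: tangent at (2, 4): λ = (3·2² + 2)/(2·4) ≡ 0/1. 1⁻¹ ≡ 1 (mod 7), so λ ≡ 0·1 ≡ 0.
  x = λ² - 2 - 2 = 0 - 4 ≡ 3; y = λ·(2 - 3) - 4 ≡ 3. → (3, 3)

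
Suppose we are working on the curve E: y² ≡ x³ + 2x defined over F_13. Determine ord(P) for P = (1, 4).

2P: tangent at (1, 4): λ = (3·1² + 2)/(2·4) ≡ 5/8. 8⁻¹ ≡ 5 (mod 13), so λ ≡ 5·5 ≡ 12.
  x = λ² - 1 - 1 = 144 - 2 ≡ 12; y = λ·(1 - 12) - 4 ≡ 7. → (12, 7)
3P: (12, 7) + (1, 4). λ = (4 - 7)/(1 - 12) ≡ 10/2 mod 13. 2⁻¹ ≡ 7 (mod 13), so λ ≡ 5.
  x = λ² - 12 - 1 = 25 - 13 ≡ 12; y = λ·(12 - 12) - 7 ≡ 6. → (12, 6)
4P: (12, 6) + (1, 4). λ = (4 - 6)/(1 - 12) ≡ 11/2 mod 13. 2⁻¹ ≡ 7 (mod 13) since 2·7 = 14 ≡ 1, so λ ≡ 12.
  x = λ² - 12 - 1 = 144 - 13 ≡ 1; y = λ·(12 - 1) - 6 ≡ 9. → (1, 9)
5P: (1, 9) + (1, 4): same x and y₁ ≡ -y₂, so the sum is O.
5P = O, so the order is 5.

5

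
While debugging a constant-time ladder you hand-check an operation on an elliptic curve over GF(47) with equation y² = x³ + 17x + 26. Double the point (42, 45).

tangent at (42, 45): λ = (3·42² + 17)/(2·45) ≡ 45/43. 43⁻¹ ≡ 35 (mod 47) since 43·35 = 1505 ≡ 1, so λ ≡ 45·35 ≡ 24.
  x = λ² - 42 - 42 = 576 - 84 ≡ 22; y = λ·(42 - 22) - 45 ≡ 12. → (22, 12)

(22, 12)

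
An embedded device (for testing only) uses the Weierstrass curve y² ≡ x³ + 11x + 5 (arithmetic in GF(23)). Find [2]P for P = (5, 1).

tangent at (5, 1): λ = (3·5² + 11)/(2·1) ≡ 17/2. 2⁻¹ ≡ 12 (mod 23), so λ ≡ 17·12 ≡ 20.
  x = λ² - 5 - 5 = 400 - 10 ≡ 22; y = λ·(5 - 22) - 1 ≡ 4. → (22, 4)

(22, 4)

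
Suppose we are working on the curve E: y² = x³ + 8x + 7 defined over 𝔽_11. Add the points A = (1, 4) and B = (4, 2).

(1, 4) + (4, 2). λ = (2 - 4)/(4 - 1) ≡ 9/3 mod 11. 3⁻¹ ≡ 4 (mod 11) since 3·4 = 12 ≡ 1, so λ ≡ 3.
  x = λ² - 1 - 4 = 9 - 5 ≡ 4; y = λ·(1 - 4) - 4 ≡ 9. → (4, 9)

(4, 9)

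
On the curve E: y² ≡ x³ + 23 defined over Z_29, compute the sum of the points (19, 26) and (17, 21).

(19, 26) + (17, 21). λ = (21 - 26)/(17 - 19) ≡ 24/27 mod 29. 27⁻¹ ≡ 14 (mod 29), so λ ≡ 17.
  x = λ² - 19 - 17 = 289 - 36 ≡ 21; y = λ·(19 - 21) - 26 ≡ 27. → (21, 27)

(21, 27)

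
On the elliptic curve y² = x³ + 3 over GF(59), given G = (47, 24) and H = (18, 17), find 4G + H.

(1, 2)

First 4G:
Repeated addition: build up to 4G.
2G: tangent at (47, 24): λ = (3·47² + 0)/(2·24) ≡ 19/48. 48⁻¹ ≡ 16 (mod 59) since 48·16 = 768 ≡ 1, so λ ≡ 19·16 ≡ 9.
  x = λ² - 47 - 47 = 81 - 94 ≡ 46; y = λ·(47 - 46) - 24 ≡ 44. → (46, 44)
3G: (46, 44) + (47, 24). λ = (24 - 44)/(47 - 46) ≡ 39/1 mod 59. 1⁻¹ ≡ 1 (mod 59), so λ ≡ 39.
  x = λ² - 46 - 47 = 1521 - 93 ≡ 12; y = λ·(46 - 12) - 44 ≡ 43. → (12, 43)
4G: (12, 43) + (47, 24). λ = (24 - 43)/(47 - 12) ≡ 40/35 mod 59. 35⁻¹ ≡ 27 (mod 59) since 35·27 = 945 ≡ 1, so λ ≡ 18.
  x = λ² - 12 - 47 = 324 - 59 ≡ 29; y = λ·(12 - 29) - 43 ≡ 5. → (29, 5)
4G = (29, 5).
Finally 4G + H:
(29, 5) + (18, 17). λ = (17 - 5)/(18 - 29) ≡ 12/48 mod 59. 48⁻¹ ≡ 16 (mod 59), so λ ≡ 15.
  x = λ² - 29 - 18 = 225 - 47 ≡ 1; y = λ·(29 - 1) - 5 ≡ 2. → (1, 2)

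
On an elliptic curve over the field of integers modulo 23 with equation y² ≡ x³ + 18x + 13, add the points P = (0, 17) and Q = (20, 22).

(0, 17) + (20, 22). λ = (22 - 17)/(20 - 0) ≡ 5/20 mod 23. 20⁻¹ ≡ 15 (mod 23) since 20·15 = 300 ≡ 1, so λ ≡ 6.
  x = λ² - 0 - 20 = 36 - 20 ≡ 16; y = λ·(0 - 16) - 17 ≡ 2. → (16, 2)

(16, 2)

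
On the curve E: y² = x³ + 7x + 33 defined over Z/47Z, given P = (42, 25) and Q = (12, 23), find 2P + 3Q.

First 2P:
Repeated addition: build up to 2P.
2P: tangent at (42, 25): λ = (3·42² + 7)/(2·25) ≡ 35/3. 3⁻¹ ≡ 16 (mod 47), so λ ≡ 35·16 ≡ 43.
  x = λ² - 42 - 42 = 1849 - 84 ≡ 26; y = λ·(42 - 26) - 25 ≡ 5. → (26, 5)
2P = (26, 5).
Next 3Q:
Repeated addition: build up to 3Q.
2Q: tangent at (12, 23): λ = (3·12² + 7)/(2·23) ≡ 16/46. 46⁻¹ ≡ 46 (mod 47), so λ ≡ 16·46 ≡ 31.
  x = λ² - 12 - 12 = 961 - 24 ≡ 44; y = λ·(12 - 44) - 23 ≡ 19. → (44, 19)
3Q: (44, 19) + (12, 23). λ = (23 - 19)/(12 - 44) ≡ 4/15 mod 47. 15⁻¹ ≡ 22 (mod 47), so λ ≡ 41.
  x = λ² - 44 - 12 = 1681 - 56 ≡ 27; y = λ·(44 - 27) - 19 ≡ 20. → (27, 20)
3Q = (27, 20).
Finally 2P + 3Q:
(26, 5) + (27, 20). λ = (20 - 5)/(27 - 26) ≡ 15/1 mod 47. 1⁻¹ ≡ 1 (mod 47) since 1·1 = 1 ≡ 1, so λ ≡ 15.
  x = λ² - 26 - 27 = 225 - 53 ≡ 31; y = λ·(26 - 31) - 5 ≡ 14. → (31, 14)

(31, 14)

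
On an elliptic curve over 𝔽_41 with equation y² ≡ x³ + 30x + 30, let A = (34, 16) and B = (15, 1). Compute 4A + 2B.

First 4A:
Double-and-add on 4 = (100)₂. Start with A = (34, 16) for the leading 1-bit.
double: tangent at (34, 16): λ = (3·34² + 30)/(2·16) ≡ 13/32. 32⁻¹ ≡ 9 (mod 41) since 32·9 = 288 ≡ 1, so λ ≡ 13·9 ≡ 35.
  x = λ² - 34 - 34 = 1225 - 68 ≡ 9; y = λ·(34 - 9) - 16 ≡ 39. → (9, 39)
double: tangent at (9, 39): λ = (3·9² + 30)/(2·39) ≡ 27/37. 37⁻¹ ≡ 10 (mod 41) since 37·10 = 370 ≡ 1, so λ ≡ 27·10 ≡ 24.
  x = λ² - 9 - 9 = 576 - 18 ≡ 25; y = λ·(9 - 25) - 39 ≡ 28. → (25, 28)
4A = (25, 28).
Next 2B:
Repeated addition: build up to 2B.
2B: tangent at (15, 1): λ = (3·15² + 30)/(2·1) ≡ 8/2. 2⁻¹ ≡ 21 (mod 41) since 2·21 = 42 ≡ 1, so λ ≡ 8·21 ≡ 4.
  x = λ² - 15 - 15 = 16 - 30 ≡ 27; y = λ·(15 - 27) - 1 ≡ 33. → (27, 33)
2B = (27, 33).
Finally 4A + 2B:
(25, 28) + (27, 33). λ = (33 - 28)/(27 - 25) ≡ 5/2 mod 41. 2⁻¹ ≡ 21 (mod 41) since 2·21 = 42 ≡ 1, so λ ≡ 23.
  x = λ² - 25 - 27 = 529 - 52 ≡ 26; y = λ·(25 - 26) - 28 ≡ 31. → (26, 31)

(26, 31)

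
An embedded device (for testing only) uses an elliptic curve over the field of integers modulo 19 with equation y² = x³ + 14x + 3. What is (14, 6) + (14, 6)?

tangent at (14, 6): λ = (3·14² + 14)/(2·6) ≡ 13/12. 12⁻¹ ≡ 8 (mod 19) since 12·8 = 96 ≡ 1, so λ ≡ 13·8 ≡ 9.
  x = λ² - 14 - 14 = 81 - 28 ≡ 15; y = λ·(14 - 15) - 6 ≡ 4. → (15, 4)

(15, 4)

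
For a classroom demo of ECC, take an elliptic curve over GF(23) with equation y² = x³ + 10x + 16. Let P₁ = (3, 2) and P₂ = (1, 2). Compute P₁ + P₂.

(19, 21)

(3, 2) + (1, 2). λ = (2 - 2)/(1 - 3) ≡ 0/21 mod 23. 21⁻¹ ≡ 11 (mod 23) since 21·11 = 231 ≡ 1, so λ ≡ 0.
  x = λ² - 3 - 1 = 0 - 4 ≡ 19; y = λ·(3 - 19) - 2 ≡ 21. → (19, 21)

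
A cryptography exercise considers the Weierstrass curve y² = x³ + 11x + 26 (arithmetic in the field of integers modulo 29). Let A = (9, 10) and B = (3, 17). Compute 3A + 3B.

(25, 18)

First 3A:
Repeated addition: build up to 3A.
2A: tangent at (9, 10): λ = (3·9² + 11)/(2·10) ≡ 22/20. 20⁻¹ ≡ 16 (mod 29) since 20·16 = 320 ≡ 1, so λ ≡ 22·16 ≡ 4.
  x = λ² - 9 - 9 = 16 - 18 ≡ 27; y = λ·(9 - 27) - 10 ≡ 5. → (27, 5)
3A: (27, 5) + (9, 10). λ = (10 - 5)/(9 - 27) ≡ 5/11 mod 29. 11⁻¹ ≡ 8 (mod 29) since 11·8 = 88 ≡ 1, so λ ≡ 11.
  x = λ² - 27 - 9 = 121 - 36 ≡ 27; y = λ·(27 - 27) - 5 ≡ 24. → (27, 24)
3A = (27, 24).
Next 3B:
Repeated addition: build up to 3B.
2B: tangent at (3, 17): λ = (3·3² + 11)/(2·17) ≡ 9/5. 5⁻¹ ≡ 6 (mod 29), so λ ≡ 9·6 ≡ 25.
  x = λ² - 3 - 3 = 625 - 6 ≡ 10; y = λ·(3 - 10) - 17 ≡ 11. → (10, 11)
3B: (10, 11) + (3, 17). λ = (17 - 11)/(3 - 10) ≡ 6/22 mod 29. 22⁻¹ ≡ 4 (mod 29), so λ ≡ 24.
  x = λ² - 10 - 3 = 576 - 13 ≡ 12; y = λ·(10 - 12) - 11 ≡ 28. → (12, 28)
3B = (12, 28).
Finally 3A + 3B:
(27, 24) + (12, 28). λ = (28 - 24)/(12 - 27) ≡ 4/14 mod 29. 14⁻¹ ≡ 27 (mod 29) since 14·27 = 378 ≡ 1, so λ ≡ 21.
  x = λ² - 27 - 12 = 441 - 39 ≡ 25; y = λ·(27 - 25) - 24 ≡ 18. → (25, 18)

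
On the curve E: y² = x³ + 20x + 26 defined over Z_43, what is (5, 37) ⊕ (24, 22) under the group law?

(5, 37) + (24, 22). λ = (22 - 37)/(24 - 5) ≡ 28/19 mod 43. 19⁻¹ ≡ 34 (mod 43) since 19·34 = 646 ≡ 1, so λ ≡ 6.
  x = λ² - 5 - 24 = 36 - 29 ≡ 7; y = λ·(5 - 7) - 37 ≡ 37. → (7, 37)

(7, 37)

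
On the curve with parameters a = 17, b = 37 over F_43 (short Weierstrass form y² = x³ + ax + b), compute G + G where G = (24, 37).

tangent at (24, 37): λ = (3·24² + 17)/(2·37) ≡ 25/31. 31⁻¹ ≡ 25 (mod 43), so λ ≡ 25·25 ≡ 23.
  x = λ² - 24 - 24 = 529 - 48 ≡ 8; y = λ·(24 - 8) - 37 ≡ 30. → (8, 30)

(8, 30)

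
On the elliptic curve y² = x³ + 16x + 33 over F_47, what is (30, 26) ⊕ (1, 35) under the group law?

(30, 26) + (1, 35). λ = (35 - 26)/(1 - 30) ≡ 9/18 mod 47. 18⁻¹ ≡ 34 (mod 47), so λ ≡ 24.
  x = λ² - 30 - 1 = 576 - 31 ≡ 28; y = λ·(30 - 28) - 26 ≡ 22. → (28, 22)

(28, 22)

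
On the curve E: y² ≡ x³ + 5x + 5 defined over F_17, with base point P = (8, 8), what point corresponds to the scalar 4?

Double-and-add on 4 = (100)₂. Start with P = (8, 8) for the leading 1-bit.
double: tangent at (8, 8): λ = (3·8² + 5)/(2·8) ≡ 10/16. 16⁻¹ ≡ 16 (mod 17), so λ ≡ 10·16 ≡ 7.
  x = λ² - 8 - 8 = 49 - 16 ≡ 16; y = λ·(8 - 16) - 8 ≡ 4. → (16, 4)
double: tangent at (16, 4): λ = (3·16² + 5)/(2·4) ≡ 8/8. 8⁻¹ ≡ 15 (mod 17), so λ ≡ 8·15 ≡ 1.
  x = λ² - 16 - 16 = 1 - 32 ≡ 3; y = λ·(16 - 3) - 4 ≡ 9. → (3, 9)

(3, 9)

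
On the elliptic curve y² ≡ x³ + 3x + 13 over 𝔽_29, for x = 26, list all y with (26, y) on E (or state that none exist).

8, 21

x³ + 3x + 13 = 17667 ≡ 6 (mod 29).
Square roots of 6 mod 29: 8 and 21 (since 8² = 64 ≡ 6).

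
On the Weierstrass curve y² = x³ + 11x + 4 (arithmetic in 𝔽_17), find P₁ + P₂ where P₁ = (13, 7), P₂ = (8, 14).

(0, 2)

(13, 7) + (8, 14). λ = (14 - 7)/(8 - 13) ≡ 7/12 mod 17. 12⁻¹ ≡ 10 (mod 17) since 12·10 = 120 ≡ 1, so λ ≡ 2.
  x = λ² - 13 - 8 = 4 - 21 ≡ 0; y = λ·(13 - 0) - 7 ≡ 2. → (0, 2)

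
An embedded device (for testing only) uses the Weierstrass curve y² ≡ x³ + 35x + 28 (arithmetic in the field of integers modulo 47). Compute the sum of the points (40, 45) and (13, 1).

(40, 45) + (13, 1). λ = (1 - 45)/(13 - 40) ≡ 3/20 mod 47. 20⁻¹ ≡ 40 (mod 47), so λ ≡ 26.
  x = λ² - 40 - 13 = 676 - 53 ≡ 12; y = λ·(40 - 12) - 45 ≡ 25. → (12, 25)

(12, 25)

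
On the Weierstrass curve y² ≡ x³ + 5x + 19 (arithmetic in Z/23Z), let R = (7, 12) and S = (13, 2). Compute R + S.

(16, 3)

(7, 12) + (13, 2). λ = (2 - 12)/(13 - 7) ≡ 13/6 mod 23. 6⁻¹ ≡ 4 (mod 23), so λ ≡ 6.
  x = λ² - 7 - 13 = 36 - 20 ≡ 16; y = λ·(7 - 16) - 12 ≡ 3. → (16, 3)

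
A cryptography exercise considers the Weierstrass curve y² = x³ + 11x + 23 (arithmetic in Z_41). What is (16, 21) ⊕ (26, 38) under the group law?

(16, 21) + (26, 38). λ = (38 - 21)/(26 - 16) ≡ 17/10 mod 41. 10⁻¹ ≡ 37 (mod 41) since 10·37 = 370 ≡ 1, so λ ≡ 14.
  x = λ² - 16 - 26 = 196 - 42 ≡ 31; y = λ·(16 - 31) - 21 ≡ 15. → (31, 15)

(31, 15)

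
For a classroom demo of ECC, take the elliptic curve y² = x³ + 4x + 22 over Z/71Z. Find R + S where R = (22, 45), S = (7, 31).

(11, 41)

(22, 45) + (7, 31). λ = (31 - 45)/(7 - 22) ≡ 57/56 mod 71. 56⁻¹ ≡ 52 (mod 71), so λ ≡ 53.
  x = λ² - 22 - 7 = 2809 - 29 ≡ 11; y = λ·(22 - 11) - 45 ≡ 41. → (11, 41)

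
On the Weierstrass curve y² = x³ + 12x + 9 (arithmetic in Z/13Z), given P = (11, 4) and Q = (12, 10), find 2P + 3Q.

(9, 1)

First 2P:
Repeated addition: build up to 2P.
2P: tangent at (11, 4): λ = (3·11² + 12)/(2·4) ≡ 11/8. 8⁻¹ ≡ 5 (mod 13) since 8·5 = 40 ≡ 1, so λ ≡ 11·5 ≡ 3.
  x = λ² - 11 - 11 = 9 - 22 ≡ 0; y = λ·(11 - 0) - 4 ≡ 3. → (0, 3)
2P = (0, 3).
Next 3Q:
Repeated addition: build up to 3Q.
2Q: tangent at (12, 10): λ = (3·12² + 12)/(2·10) ≡ 2/7. 7⁻¹ ≡ 2 (mod 13), so λ ≡ 2·2 ≡ 4.
  x = λ² - 12 - 12 = 16 - 24 ≡ 5; y = λ·(12 - 5) - 10 ≡ 5. → (5, 5)
3Q: (5, 5) + (12, 10). λ = (10 - 5)/(12 - 5) ≡ 5/7 mod 13. 7⁻¹ ≡ 2 (mod 13), so λ ≡ 10.
  x = λ² - 5 - 12 = 100 - 17 ≡ 5; y = λ·(5 - 5) - 5 ≡ 8. → (5, 8)
3Q = (5, 8).
Finally 2P + 3Q:
(0, 3) + (5, 8). λ = (8 - 3)/(5 - 0) ≡ 5/5 mod 13. 5⁻¹ ≡ 8 (mod 13), so λ ≡ 1.
  x = λ² - 0 - 5 = 1 - 5 ≡ 9; y = λ·(0 - 9) - 3 ≡ 1. → (9, 1)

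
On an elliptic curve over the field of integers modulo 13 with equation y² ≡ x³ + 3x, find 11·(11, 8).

(11, 8)

Write G = (11, 8).
Double-and-add on 11 = (1011)₂. Start with G = (11, 8) for the leading 1-bit.
double: tangent at (11, 8): λ = (3·11² + 3)/(2·8) ≡ 2/3. 3⁻¹ ≡ 9 (mod 13), so λ ≡ 2·9 ≡ 5.
  x = λ² - 11 - 11 = 25 - 22 ≡ 3; y = λ·(11 - 3) - 8 ≡ 6. → (3, 6)
double: tangent at (3, 6): λ = (3·3² + 3)/(2·6) ≡ 4/12. 12⁻¹ ≡ 12 (mod 13), so λ ≡ 4·12 ≡ 9.
  x = λ² - 3 - 3 = 81 - 6 ≡ 10; y = λ·(3 - 10) - 6 ≡ 9. → (10, 9)
add G: (10, 9) + (11, 8). λ = (8 - 9)/(11 - 10) ≡ 12/1 mod 13. 1⁻¹ ≡ 1 (mod 13), so λ ≡ 12.
  x = λ² - 10 - 11 = 144 - 21 ≡ 6; y = λ·(10 - 6) - 9 ≡ 0. → (6, 0)
double: (6, 0) + (6, 0): same x and y₁ ≡ -y₂, so the sum is the point at infinity.
add G: the point at infinity + (11, 8) = (11, 8) (identity).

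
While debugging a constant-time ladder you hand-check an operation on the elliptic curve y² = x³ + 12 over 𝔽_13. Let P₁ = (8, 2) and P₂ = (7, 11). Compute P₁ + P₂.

(8, 2) + (7, 11). λ = (11 - 2)/(7 - 8) ≡ 9/12 mod 13. 12⁻¹ ≡ 12 (mod 13) since 12·12 = 144 ≡ 1, so λ ≡ 4.
  x = λ² - 8 - 7 = 16 - 15 ≡ 1; y = λ·(8 - 1) - 2 ≡ 0. → (1, 0)

(1, 0)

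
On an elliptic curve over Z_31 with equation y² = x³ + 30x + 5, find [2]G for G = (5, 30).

(26, 3)

tangent at (5, 30): λ = (3·5² + 30)/(2·30) ≡ 12/29. 29⁻¹ ≡ 15 (mod 31), so λ ≡ 12·15 ≡ 25.
  x = λ² - 5 - 5 = 625 - 10 ≡ 26; y = λ·(5 - 26) - 30 ≡ 3. → (26, 3)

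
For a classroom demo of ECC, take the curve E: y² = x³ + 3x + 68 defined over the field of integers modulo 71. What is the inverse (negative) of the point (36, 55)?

(36, 16)

-(36, 55) = (36, -55 mod 71) = (36, 16).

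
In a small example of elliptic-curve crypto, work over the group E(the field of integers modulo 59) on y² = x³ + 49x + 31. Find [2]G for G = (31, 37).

(48, 7)

tangent at (31, 37): λ = (3·31² + 49)/(2·37) ≡ 41/15. 15⁻¹ ≡ 4 (mod 59) since 15·4 = 60 ≡ 1, so λ ≡ 41·4 ≡ 46.
  x = λ² - 31 - 31 = 2116 - 62 ≡ 48; y = λ·(31 - 48) - 37 ≡ 7. → (48, 7)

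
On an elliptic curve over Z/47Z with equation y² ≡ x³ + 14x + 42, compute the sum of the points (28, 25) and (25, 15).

(28, 25) + (25, 15). λ = (15 - 25)/(25 - 28) ≡ 37/44 mod 47. 44⁻¹ ≡ 31 (mod 47), so λ ≡ 19.
  x = λ² - 28 - 25 = 361 - 53 ≡ 26; y = λ·(28 - 26) - 25 ≡ 13. → (26, 13)

(26, 13)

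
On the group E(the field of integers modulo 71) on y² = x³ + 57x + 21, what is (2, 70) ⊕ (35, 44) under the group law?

(3, 19)

(2, 70) + (35, 44). λ = (44 - 70)/(35 - 2) ≡ 45/33 mod 71. 33⁻¹ ≡ 28 (mod 71) since 33·28 = 924 ≡ 1, so λ ≡ 53.
  x = λ² - 2 - 35 = 2809 - 37 ≡ 3; y = λ·(2 - 3) - 70 ≡ 19. → (3, 19)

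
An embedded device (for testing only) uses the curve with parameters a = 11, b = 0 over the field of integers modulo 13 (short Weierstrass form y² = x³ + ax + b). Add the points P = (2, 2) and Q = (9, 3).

(6, 3)

(2, 2) + (9, 3). λ = (3 - 2)/(9 - 2) ≡ 1/7 mod 13. 7⁻¹ ≡ 2 (mod 13), so λ ≡ 2.
  x = λ² - 2 - 9 = 4 - 11 ≡ 6; y = λ·(2 - 6) - 2 ≡ 3. → (6, 3)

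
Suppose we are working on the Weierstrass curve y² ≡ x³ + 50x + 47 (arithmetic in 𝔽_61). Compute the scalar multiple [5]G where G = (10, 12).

(54, 56)

Repeated addition: build up to 5G.
2G: tangent at (10, 12): λ = (3·10² + 50)/(2·12) ≡ 45/24. 24⁻¹ ≡ 28 (mod 61), so λ ≡ 45·28 ≡ 40.
  x = λ² - 10 - 10 = 1600 - 20 ≡ 55; y = λ·(10 - 55) - 12 ≡ 18. → (55, 18)
3G: (55, 18) + (10, 12). λ = (12 - 18)/(10 - 55) ≡ 55/16 mod 61. 16⁻¹ ≡ 42 (mod 61) since 16·42 = 672 ≡ 1, so λ ≡ 53.
  x = λ² - 55 - 10 = 2809 - 65 ≡ 60; y = λ·(55 - 60) - 18 ≡ 22. → (60, 22)
4G: (60, 22) + (10, 12). λ = (12 - 22)/(10 - 60) ≡ 51/11 mod 61. 11⁻¹ ≡ 50 (mod 61), so λ ≡ 49.
  x = λ² - 60 - 10 = 2401 - 70 ≡ 13; y = λ·(60 - 13) - 22 ≡ 24. → (13, 24)
5G: (13, 24) + (10, 12). λ = (12 - 24)/(10 - 13) ≡ 49/58 mod 61. 58⁻¹ ≡ 20 (mod 61) since 58·20 = 1160 ≡ 1, so λ ≡ 4.
  x = λ² - 13 - 10 = 16 - 23 ≡ 54; y = λ·(13 - 54) - 24 ≡ 56. → (54, 56)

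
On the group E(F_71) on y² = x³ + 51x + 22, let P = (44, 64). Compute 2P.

(57, 16)

tangent at (44, 64): λ = (3·44² + 51)/(2·64) ≡ 37/57. 57⁻¹ ≡ 5 (mod 71), so λ ≡ 37·5 ≡ 43.
  x = λ² - 44 - 44 = 1849 - 88 ≡ 57; y = λ·(44 - 57) - 64 ≡ 16. → (57, 16)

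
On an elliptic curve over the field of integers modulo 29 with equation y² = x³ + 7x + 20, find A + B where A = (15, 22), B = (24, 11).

(23, 20)

(15, 22) + (24, 11). λ = (11 - 22)/(24 - 15) ≡ 18/9 mod 29. 9⁻¹ ≡ 13 (mod 29), so λ ≡ 2.
  x = λ² - 15 - 24 = 4 - 39 ≡ 23; y = λ·(15 - 23) - 22 ≡ 20. → (23, 20)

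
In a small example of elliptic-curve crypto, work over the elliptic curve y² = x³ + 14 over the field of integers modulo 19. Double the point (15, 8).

(17, 5)

tangent at (15, 8): λ = (3·15² + 0)/(2·8) ≡ 10/16. 16⁻¹ ≡ 6 (mod 19), so λ ≡ 10·6 ≡ 3.
  x = λ² - 15 - 15 = 9 - 30 ≡ 17; y = λ·(15 - 17) - 8 ≡ 5. → (17, 5)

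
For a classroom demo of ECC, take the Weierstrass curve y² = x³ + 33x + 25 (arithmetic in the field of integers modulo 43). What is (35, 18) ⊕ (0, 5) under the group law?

(35, 18) + (0, 5). λ = (5 - 18)/(0 - 35) ≡ 30/8 mod 43. 8⁻¹ ≡ 27 (mod 43) since 8·27 = 216 ≡ 1, so λ ≡ 36.
  x = λ² - 35 - 0 = 1296 - 35 ≡ 14; y = λ·(35 - 14) - 18 ≡ 7. → (14, 7)

(14, 7)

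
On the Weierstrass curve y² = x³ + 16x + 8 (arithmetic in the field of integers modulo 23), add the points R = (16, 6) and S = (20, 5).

(16, 6) + (20, 5). λ = (5 - 6)/(20 - 16) ≡ 22/4 mod 23. 4⁻¹ ≡ 6 (mod 23) since 4·6 = 24 ≡ 1, so λ ≡ 17.
  x = λ² - 16 - 20 = 289 - 36 ≡ 0; y = λ·(16 - 0) - 6 ≡ 13. → (0, 13)

(0, 13)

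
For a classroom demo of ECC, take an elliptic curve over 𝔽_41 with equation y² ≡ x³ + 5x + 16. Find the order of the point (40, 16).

8

2P: tangent at (40, 16): λ = (3·40² + 5)/(2·16) ≡ 8/32. 32⁻¹ ≡ 9 (mod 41) since 32·9 = 288 ≡ 1, so λ ≡ 8·9 ≡ 31.
  x = λ² - 40 - 40 = 961 - 80 ≡ 20; y = λ·(40 - 20) - 16 ≡ 30. → (20, 30)
3P: (20, 30) + (40, 16). λ = (16 - 30)/(40 - 20) ≡ 27/20 mod 41. 20⁻¹ ≡ 39 (mod 41), so λ ≡ 28.
  x = λ² - 20 - 40 = 784 - 60 ≡ 27; y = λ·(20 - 27) - 30 ≡ 20. → (27, 20)
4P: (27, 20) + (40, 16). λ = (16 - 20)/(40 - 27) ≡ 37/13 mod 41. 13⁻¹ ≡ 19 (mod 41) since 13·19 = 247 ≡ 1, so λ ≡ 6.
  x = λ² - 27 - 40 = 36 - 67 ≡ 10; y = λ·(27 - 10) - 20 ≡ 0. → (10, 0)
5P: (10, 0) + (40, 16). λ = (16 - 0)/(40 - 10) ≡ 16/30 mod 41. 30⁻¹ ≡ 26 (mod 41), so λ ≡ 6.
  x = λ² - 10 - 40 = 36 - 50 ≡ 27; y = λ·(10 - 27) - 0 ≡ 21. → (27, 21)
6P: (27, 21) + (40, 16). λ = (16 - 21)/(40 - 27) ≡ 36/13 mod 41. 13⁻¹ ≡ 19 (mod 41), so λ ≡ 28.
  x = λ² - 27 - 40 = 784 - 67 ≡ 20; y = λ·(27 - 20) - 21 ≡ 11. → (20, 11)
7P: (20, 11) + (40, 16). λ = (16 - 11)/(40 - 20) ≡ 5/20 mod 41. 20⁻¹ ≡ 39 (mod 41) since 20·39 = 780 ≡ 1, so λ ≡ 31.
  x = λ² - 20 - 40 = 961 - 60 ≡ 40; y = λ·(20 - 40) - 11 ≡ 25. → (40, 25)
8P: (40, 25) + (40, 16): same x and y₁ ≡ -y₂, so the sum is ∞.
8P = ∞, so the order is 8.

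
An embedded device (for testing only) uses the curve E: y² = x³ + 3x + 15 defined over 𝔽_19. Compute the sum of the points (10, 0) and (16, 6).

(13, 16)

(10, 0) + (16, 6). λ = (6 - 0)/(16 - 10) ≡ 6/6 mod 19. 6⁻¹ ≡ 16 (mod 19), so λ ≡ 1.
  x = λ² - 10 - 16 = 1 - 26 ≡ 13; y = λ·(10 - 13) - 0 ≡ 16. → (13, 16)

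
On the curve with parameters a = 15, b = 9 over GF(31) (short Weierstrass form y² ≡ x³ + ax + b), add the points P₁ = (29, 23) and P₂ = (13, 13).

(29, 23) + (13, 13). λ = (13 - 23)/(13 - 29) ≡ 21/15 mod 31. 15⁻¹ ≡ 29 (mod 31) since 15·29 = 435 ≡ 1, so λ ≡ 20.
  x = λ² - 29 - 13 = 400 - 42 ≡ 17; y = λ·(29 - 17) - 23 ≡ 0. → (17, 0)

(17, 0)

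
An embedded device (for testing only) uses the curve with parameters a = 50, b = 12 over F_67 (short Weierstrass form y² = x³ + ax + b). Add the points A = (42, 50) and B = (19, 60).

(42, 50) + (19, 60). λ = (60 - 50)/(19 - 42) ≡ 10/44 mod 67. 44⁻¹ ≡ 32 (mod 67), so λ ≡ 52.
  x = λ² - 42 - 19 = 2704 - 61 ≡ 30; y = λ·(42 - 30) - 50 ≡ 38. → (30, 38)

(30, 38)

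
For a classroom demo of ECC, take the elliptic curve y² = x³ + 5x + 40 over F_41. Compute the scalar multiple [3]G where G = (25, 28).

Repeated addition: build up to 3G.
2G: tangent at (25, 28): λ = (3·25² + 5)/(2·28) ≡ 35/15. 15⁻¹ ≡ 11 (mod 41), so λ ≡ 35·11 ≡ 16.
  x = λ² - 25 - 25 = 256 - 50 ≡ 1; y = λ·(25 - 1) - 28 ≡ 28. → (1, 28)
3G: (1, 28) + (25, 28). λ = (28 - 28)/(25 - 1) ≡ 0/24 mod 41. 24⁻¹ ≡ 12 (mod 41), so λ ≡ 0.
  x = λ² - 1 - 25 = 0 - 26 ≡ 15; y = λ·(1 - 15) - 28 ≡ 13. → (15, 13)

(15, 13)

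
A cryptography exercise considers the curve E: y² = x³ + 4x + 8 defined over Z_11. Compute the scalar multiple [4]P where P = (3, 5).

Repeated addition: build up to 4P.
2P: tangent at (3, 5): λ = (3·3² + 4)/(2·5) ≡ 9/10. 10⁻¹ ≡ 10 (mod 11), so λ ≡ 9·10 ≡ 2.
  x = λ² - 3 - 3 = 4 - 6 ≡ 9; y = λ·(3 - 9) - 5 ≡ 5. → (9, 5)
3P: (9, 5) + (3, 5). λ = (5 - 5)/(3 - 9) ≡ 0/5 mod 11. 5⁻¹ ≡ 9 (mod 11), so λ ≡ 0.
  x = λ² - 9 - 3 = 0 - 12 ≡ 10; y = λ·(9 - 10) - 5 ≡ 6. → (10, 6)
4P: (10, 6) + (3, 5). λ = (5 - 6)/(3 - 10) ≡ 10/4 mod 11. 4⁻¹ ≡ 3 (mod 11), so λ ≡ 8.
  x = λ² - 10 - 3 = 64 - 13 ≡ 7; y = λ·(10 - 7) - 6 ≡ 7. → (7, 7)

(7, 7)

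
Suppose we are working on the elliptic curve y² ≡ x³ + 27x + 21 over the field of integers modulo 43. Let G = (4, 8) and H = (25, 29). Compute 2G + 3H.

First 2G:
Repeated addition: build up to 2G.
2G: tangent at (4, 8): λ = (3·4² + 27)/(2·8) ≡ 32/16. 16⁻¹ ≡ 35 (mod 43), so λ ≡ 32·35 ≡ 2.
  x = λ² - 4 - 4 = 4 - 8 ≡ 39; y = λ·(4 - 39) - 8 ≡ 8. → (39, 8)
2G = (39, 8).
Next 3H:
Repeated addition: build up to 3H.
2H: tangent at (25, 29): λ = (3·25² + 27)/(2·29) ≡ 10/15. 15⁻¹ ≡ 23 (mod 43), so λ ≡ 10·23 ≡ 15.
  x = λ² - 25 - 25 = 225 - 50 ≡ 3; y = λ·(25 - 3) - 29 ≡ 0. → (3, 0)
3H: (3, 0) + (25, 29). λ = (29 - 0)/(25 - 3) ≡ 29/22 mod 43. 22⁻¹ ≡ 2 (mod 43), so λ ≡ 15.
  x = λ² - 3 - 25 = 225 - 28 ≡ 25; y = λ·(3 - 25) - 0 ≡ 14. → (25, 14)
3H = (25, 14).
Finally 2G + 3H:
(39, 8) + (25, 14). λ = (14 - 8)/(25 - 39) ≡ 6/29 mod 43. 29⁻¹ ≡ 3 (mod 43) since 29·3 = 87 ≡ 1, so λ ≡ 18.
  x = λ² - 39 - 25 = 324 - 64 ≡ 2; y = λ·(39 - 2) - 8 ≡ 13. → (2, 13)

(2, 13)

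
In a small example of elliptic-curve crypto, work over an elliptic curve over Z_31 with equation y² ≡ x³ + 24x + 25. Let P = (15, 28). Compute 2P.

(3, 0)

tangent at (15, 28): λ = (3·15² + 24)/(2·28) ≡ 17/25. 25⁻¹ ≡ 5 (mod 31) since 25·5 = 125 ≡ 1, so λ ≡ 17·5 ≡ 23.
  x = λ² - 15 - 15 = 529 - 30 ≡ 3; y = λ·(15 - 3) - 28 ≡ 0. → (3, 0)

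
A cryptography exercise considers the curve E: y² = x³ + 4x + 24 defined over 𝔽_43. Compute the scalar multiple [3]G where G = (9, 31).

Repeated addition: build up to 3G.
2G: tangent at (9, 31): λ = (3·9² + 4)/(2·31) ≡ 32/19. 19⁻¹ ≡ 34 (mod 43), so λ ≡ 32·34 ≡ 13.
  x = λ² - 9 - 9 = 169 - 18 ≡ 22; y = λ·(9 - 22) - 31 ≡ 15. → (22, 15)
3G: (22, 15) + (9, 31). λ = (31 - 15)/(9 - 22) ≡ 16/30 mod 43. 30⁻¹ ≡ 33 (mod 43), so λ ≡ 12.
  x = λ² - 22 - 9 = 144 - 31 ≡ 27; y = λ·(22 - 27) - 15 ≡ 11. → (27, 11)

(27, 11)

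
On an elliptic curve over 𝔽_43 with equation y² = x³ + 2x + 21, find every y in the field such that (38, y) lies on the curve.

12, 31

x³ + 2x + 21 = 54969 ≡ 15 (mod 43).
Square roots of 15 mod 43: 12 and 31 (since 12² = 144 ≡ 15).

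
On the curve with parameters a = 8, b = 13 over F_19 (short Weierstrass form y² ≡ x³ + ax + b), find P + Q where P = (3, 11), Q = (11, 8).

(9, 15)

(3, 11) + (11, 8). λ = (8 - 11)/(11 - 3) ≡ 16/8 mod 19. 8⁻¹ ≡ 12 (mod 19), so λ ≡ 2.
  x = λ² - 3 - 11 = 4 - 14 ≡ 9; y = λ·(3 - 9) - 11 ≡ 15. → (9, 15)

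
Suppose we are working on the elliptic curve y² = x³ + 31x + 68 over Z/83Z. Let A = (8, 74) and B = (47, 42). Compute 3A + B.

First 3A:
Repeated addition: build up to 3A.
2A: tangent at (8, 74): λ = (3·8² + 31)/(2·74) ≡ 57/65. 65⁻¹ ≡ 23 (mod 83), so λ ≡ 57·23 ≡ 66.
  x = λ² - 8 - 8 = 4356 - 16 ≡ 24; y = λ·(8 - 24) - 74 ≡ 32. → (24, 32)
3A: (24, 32) + (8, 74). λ = (74 - 32)/(8 - 24) ≡ 42/67 mod 83. 67⁻¹ ≡ 57 (mod 83), so λ ≡ 70.
  x = λ² - 24 - 8 = 4900 - 32 ≡ 54; y = λ·(24 - 54) - 32 ≡ 26. → (54, 26)
3A = (54, 26).
Finally 3A + B:
(54, 26) + (47, 42). λ = (42 - 26)/(47 - 54) ≡ 16/76 mod 83. 76⁻¹ ≡ 71 (mod 83), so λ ≡ 57.
  x = λ² - 54 - 47 = 3249 - 101 ≡ 77; y = λ·(54 - 77) - 26 ≡ 74. → (77, 74)

(77, 74)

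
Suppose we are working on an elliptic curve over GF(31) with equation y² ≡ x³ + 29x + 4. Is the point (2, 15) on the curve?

yes

y² = 15² ≡ 8; x³ + 29x + 4 = 70 ≡ 8 (mod 31). 8 = 8.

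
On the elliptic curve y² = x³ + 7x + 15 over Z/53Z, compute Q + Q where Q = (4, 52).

tangent at (4, 52): λ = (3·4² + 7)/(2·52) ≡ 2/51. 51⁻¹ ≡ 26 (mod 53), so λ ≡ 2·26 ≡ 52.
  x = λ² - 4 - 4 = 2704 - 8 ≡ 46; y = λ·(4 - 46) - 52 ≡ 43. → (46, 43)

(46, 43)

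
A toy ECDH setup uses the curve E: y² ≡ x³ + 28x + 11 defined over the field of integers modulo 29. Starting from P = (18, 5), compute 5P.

Double-and-add on 5 = (101)₂. Start with P = (18, 5) for the leading 1-bit.
double: tangent at (18, 5): λ = (3·18² + 28)/(2·5) ≡ 14/10. 10⁻¹ ≡ 3 (mod 29) since 10·3 = 30 ≡ 1, so λ ≡ 14·3 ≡ 13.
  x = λ² - 18 - 18 = 169 - 36 ≡ 17; y = λ·(18 - 17) - 5 ≡ 8. → (17, 8)
double: tangent at (17, 8): λ = (3·17² + 28)/(2·8) ≡ 25/16. 16⁻¹ ≡ 20 (mod 29), so λ ≡ 25·20 ≡ 7.
  x = λ² - 17 - 17 = 49 - 34 ≡ 15; y = λ·(17 - 15) - 8 ≡ 6. → (15, 6)
add P: (15, 6) + (18, 5). λ = (5 - 6)/(18 - 15) ≡ 28/3 mod 29. 3⁻¹ ≡ 10 (mod 29), so λ ≡ 19.
  x = λ² - 15 - 18 = 361 - 33 ≡ 9; y = λ·(15 - 9) - 6 ≡ 21. → (9, 21)

(9, 21)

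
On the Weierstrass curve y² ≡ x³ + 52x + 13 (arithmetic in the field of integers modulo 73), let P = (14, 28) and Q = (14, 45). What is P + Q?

The two points share x = 14 and their y-coordinates satisfy 28 + 45 ≡ 0 (mod 73), so they are inverses. Their sum is O.

O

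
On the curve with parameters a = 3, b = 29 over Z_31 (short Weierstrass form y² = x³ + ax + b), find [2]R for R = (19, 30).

(1, 23)

tangent at (19, 30): λ = (3·19² + 3)/(2·30) ≡ 1/29. 29⁻¹ ≡ 15 (mod 31), so λ ≡ 1·15 ≡ 15.
  x = λ² - 19 - 19 = 225 - 38 ≡ 1; y = λ·(19 - 1) - 30 ≡ 23. → (1, 23)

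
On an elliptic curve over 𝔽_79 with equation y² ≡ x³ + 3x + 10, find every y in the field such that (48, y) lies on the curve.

15, 64

x³ + 3x + 10 = 110746 ≡ 67 (mod 79).
Square roots of 67 mod 79: 15 and 64 (since 15² = 225 ≡ 67).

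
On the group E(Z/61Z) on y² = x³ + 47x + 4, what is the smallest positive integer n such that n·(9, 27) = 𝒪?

2P: tangent at (9, 27): λ = (3·9² + 47)/(2·27) ≡ 46/54. 54⁻¹ ≡ 26 (mod 61), so λ ≡ 46·26 ≡ 37.
  x = λ² - 9 - 9 = 1369 - 18 ≡ 9; y = λ·(9 - 9) - 27 ≡ 34. → (9, 34)
3P: (9, 34) + (9, 27): same x and y₁ ≡ -y₂, so the sum is 𝒪.
3P = 𝒪, so the order is 3.

3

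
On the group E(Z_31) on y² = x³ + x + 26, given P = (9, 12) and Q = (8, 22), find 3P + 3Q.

First 3P:
Repeated addition: build up to 3P.
2P: tangent at (9, 12): λ = (3·9² + 1)/(2·12) ≡ 27/24. 24⁻¹ ≡ 22 (mod 31), so λ ≡ 27·22 ≡ 5.
  x = λ² - 9 - 9 = 25 - 18 ≡ 7; y = λ·(9 - 7) - 12 ≡ 29. → (7, 29)
3P: (7, 29) + (9, 12). λ = (12 - 29)/(9 - 7) ≡ 14/2 mod 31. 2⁻¹ ≡ 16 (mod 31) since 2·16 = 32 ≡ 1, so λ ≡ 7.
  x = λ² - 7 - 9 = 49 - 16 ≡ 2; y = λ·(7 - 2) - 29 ≡ 6. → (2, 6)
3P = (2, 6).
Next 3Q:
Repeated addition: build up to 3Q.
2Q: tangent at (8, 22): λ = (3·8² + 1)/(2·22) ≡ 7/13. 13⁻¹ ≡ 12 (mod 31), so λ ≡ 7·12 ≡ 22.
  x = λ² - 8 - 8 = 484 - 16 ≡ 3; y = λ·(8 - 3) - 22 ≡ 26. → (3, 26)
3Q: (3, 26) + (8, 22). λ = (22 - 26)/(8 - 3) ≡ 27/5 mod 31. 5⁻¹ ≡ 25 (mod 31) since 5·25 = 125 ≡ 1, so λ ≡ 24.
  x = λ² - 3 - 8 = 576 - 11 ≡ 7; y = λ·(3 - 7) - 26 ≡ 2. → (7, 2)
3Q = (7, 2).
Finally 3P + 3Q:
(2, 6) + (7, 2). λ = (2 - 6)/(7 - 2) ≡ 27/5 mod 31. 5⁻¹ ≡ 25 (mod 31), so λ ≡ 24.
  x = λ² - 2 - 7 = 576 - 9 ≡ 9; y = λ·(2 - 9) - 6 ≡ 12. → (9, 12)

(9, 12)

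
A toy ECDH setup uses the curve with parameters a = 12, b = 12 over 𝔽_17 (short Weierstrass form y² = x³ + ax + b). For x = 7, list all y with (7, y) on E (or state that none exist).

x³ + 12x + 12 = 439 ≡ 14 (mod 17).
14 is a non-residue mod 17; no y exists.

none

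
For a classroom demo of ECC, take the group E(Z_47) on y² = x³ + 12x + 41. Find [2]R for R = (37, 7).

tangent at (37, 7): λ = (3·37² + 12)/(2·7) ≡ 30/14. 14⁻¹ ≡ 37 (mod 47) since 14·37 = 518 ≡ 1, so λ ≡ 30·37 ≡ 29.
  x = λ² - 37 - 37 = 841 - 74 ≡ 15; y = λ·(37 - 15) - 7 ≡ 20. → (15, 20)

(15, 20)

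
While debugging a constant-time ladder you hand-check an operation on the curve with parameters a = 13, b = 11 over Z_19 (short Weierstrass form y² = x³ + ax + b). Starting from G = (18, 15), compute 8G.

(14, 7)

Repeated addition: build up to 8G.
2G: tangent at (18, 15): λ = (3·18² + 13)/(2·15) ≡ 16/11. 11⁻¹ ≡ 7 (mod 19), so λ ≡ 16·7 ≡ 17.
  x = λ² - 18 - 18 = 289 - 36 ≡ 6; y = λ·(18 - 6) - 15 ≡ 18. → (6, 18)
3G: (6, 18) + (18, 15). λ = (15 - 18)/(18 - 6) ≡ 16/12 mod 19. 12⁻¹ ≡ 8 (mod 19), so λ ≡ 14.
  x = λ² - 6 - 18 = 196 - 24 ≡ 1; y = λ·(6 - 1) - 18 ≡ 14. → (1, 14)
4G: (1, 14) + (18, 15). λ = (15 - 14)/(18 - 1) ≡ 1/17 mod 19. 17⁻¹ ≡ 9 (mod 19), so λ ≡ 9.
  x = λ² - 1 - 18 = 81 - 19 ≡ 5; y = λ·(1 - 5) - 14 ≡ 7. → (5, 7)
5G: (5, 7) + (18, 15). λ = (15 - 7)/(18 - 5) ≡ 8/13 mod 19. 13⁻¹ ≡ 3 (mod 19), so λ ≡ 5.
  x = λ² - 5 - 18 = 25 - 23 ≡ 2; y = λ·(5 - 2) - 7 ≡ 8. → (2, 8)
6G: (2, 8) + (18, 15). λ = (15 - 8)/(18 - 2) ≡ 7/16 mod 19. 16⁻¹ ≡ 6 (mod 19) since 16·6 = 96 ≡ 1, so λ ≡ 4.
  x = λ² - 2 - 18 = 16 - 20 ≡ 15; y = λ·(2 - 15) - 8 ≡ 16. → (15, 16)
7G: (15, 16) + (18, 15). λ = (15 - 16)/(18 - 15) ≡ 18/3 mod 19. 3⁻¹ ≡ 13 (mod 19) since 3·13 = 39 ≡ 1, so λ ≡ 6.
  x = λ² - 15 - 18 = 36 - 33 ≡ 3; y = λ·(15 - 3) - 16 ≡ 18. → (3, 18)
8G: (3, 18) + (18, 15). λ = (15 - 18)/(18 - 3) ≡ 16/15 mod 19. 15⁻¹ ≡ 14 (mod 19), so λ ≡ 15.
  x = λ² - 3 - 18 = 225 - 21 ≡ 14; y = λ·(3 - 14) - 18 ≡ 7. → (14, 7)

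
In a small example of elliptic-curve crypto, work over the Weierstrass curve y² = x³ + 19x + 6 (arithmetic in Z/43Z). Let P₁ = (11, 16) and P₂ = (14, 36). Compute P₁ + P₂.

(29, 36)

(11, 16) + (14, 36). λ = (36 - 16)/(14 - 11) ≡ 20/3 mod 43. 3⁻¹ ≡ 29 (mod 43), so λ ≡ 21.
  x = λ² - 11 - 14 = 441 - 25 ≡ 29; y = λ·(11 - 29) - 16 ≡ 36. → (29, 36)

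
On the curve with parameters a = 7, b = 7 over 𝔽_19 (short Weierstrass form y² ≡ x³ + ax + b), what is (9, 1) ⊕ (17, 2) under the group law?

(9, 1) + (17, 2). λ = (2 - 1)/(17 - 9) ≡ 1/8 mod 19. 8⁻¹ ≡ 12 (mod 19) since 8·12 = 96 ≡ 1, so λ ≡ 12.
  x = λ² - 9 - 17 = 144 - 26 ≡ 4; y = λ·(9 - 4) - 1 ≡ 2. → (4, 2)

(4, 2)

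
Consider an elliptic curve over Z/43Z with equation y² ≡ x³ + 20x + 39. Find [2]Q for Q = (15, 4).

(1, 19)

tangent at (15, 4): λ = (3·15² + 20)/(2·4) ≡ 7/8. 8⁻¹ ≡ 27 (mod 43), so λ ≡ 7·27 ≡ 17.
  x = λ² - 15 - 15 = 289 - 30 ≡ 1; y = λ·(15 - 1) - 4 ≡ 19. → (1, 19)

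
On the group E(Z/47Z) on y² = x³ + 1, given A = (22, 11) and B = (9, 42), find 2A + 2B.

(2, 44)

First 2A:
Repeated addition: build up to 2A.
2A: tangent at (22, 11): λ = (3·22² + 0)/(2·11) ≡ 42/22. 22⁻¹ ≡ 15 (mod 47), so λ ≡ 42·15 ≡ 19.
  x = λ² - 22 - 22 = 361 - 44 ≡ 35; y = λ·(22 - 35) - 11 ≡ 24. → (35, 24)
2A = (35, 24).
Next 2B:
Repeated addition: build up to 2B.
2B: tangent at (9, 42): λ = (3·9² + 0)/(2·42) ≡ 8/37. 37⁻¹ ≡ 14 (mod 47) since 37·14 = 518 ≡ 1, so λ ≡ 8·14 ≡ 18.
  x = λ² - 9 - 9 = 324 - 18 ≡ 24; y = λ·(9 - 24) - 42 ≡ 17. → (24, 17)
2B = (24, 17).
Finally 2A + 2B:
(35, 24) + (24, 17). λ = (17 - 24)/(24 - 35) ≡ 40/36 mod 47. 36⁻¹ ≡ 17 (mod 47), so λ ≡ 22.
  x = λ² - 35 - 24 = 484 - 59 ≡ 2; y = λ·(35 - 2) - 24 ≡ 44. → (2, 44)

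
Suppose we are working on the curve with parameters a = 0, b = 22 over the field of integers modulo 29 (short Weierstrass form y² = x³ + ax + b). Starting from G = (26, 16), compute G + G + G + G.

(0, 14)

Repeated addition: build up to 4G.
2G: tangent at (26, 16): λ = (3·26² + 0)/(2·16) ≡ 27/3. 3⁻¹ ≡ 10 (mod 29), so λ ≡ 27·10 ≡ 9.
  x = λ² - 26 - 26 = 81 - 52 ≡ 0; y = λ·(26 - 0) - 16 ≡ 15. → (0, 15)
3G: (0, 15) + (26, 16). λ = (16 - 15)/(26 - 0) ≡ 1/26 mod 29. 26⁻¹ ≡ 19 (mod 29), so λ ≡ 19.
  x = λ² - 0 - 26 = 361 - 26 ≡ 16; y = λ·(0 - 16) - 15 ≡ 0. → (16, 0)
4G: (16, 0) + (26, 16). λ = (16 - 0)/(26 - 16) ≡ 16/10 mod 29. 10⁻¹ ≡ 3 (mod 29) since 10·3 = 30 ≡ 1, so λ ≡ 19.
  x = λ² - 16 - 26 = 361 - 42 ≡ 0; y = λ·(16 - 0) - 0 ≡ 14. → (0, 14)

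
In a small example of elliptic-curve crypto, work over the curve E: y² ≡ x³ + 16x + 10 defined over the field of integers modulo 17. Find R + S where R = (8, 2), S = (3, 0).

(8, 2) + (3, 0). λ = (0 - 2)/(3 - 8) ≡ 15/12 mod 17. 12⁻¹ ≡ 10 (mod 17), so λ ≡ 14.
  x = λ² - 8 - 3 = 196 - 11 ≡ 15; y = λ·(8 - 15) - 2 ≡ 2. → (15, 2)

(15, 2)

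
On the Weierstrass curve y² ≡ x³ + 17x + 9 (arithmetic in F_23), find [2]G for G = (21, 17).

(10, 12)

tangent at (21, 17): λ = (3·21² + 17)/(2·17) ≡ 6/11. 11⁻¹ ≡ 21 (mod 23), so λ ≡ 6·21 ≡ 11.
  x = λ² - 21 - 21 = 121 - 42 ≡ 10; y = λ·(21 - 10) - 17 ≡ 12. → (10, 12)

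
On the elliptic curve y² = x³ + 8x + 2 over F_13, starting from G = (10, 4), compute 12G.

(3, 12)

Double-and-add on 12 = (1100)₂. Start with G = (10, 4) for the leading 1-bit.
double: tangent at (10, 4): λ = (3·10² + 8)/(2·4) ≡ 9/8. 8⁻¹ ≡ 5 (mod 13), so λ ≡ 9·5 ≡ 6.
  x = λ² - 10 - 10 = 36 - 20 ≡ 3; y = λ·(10 - 3) - 4 ≡ 12. → (3, 12)
add G: (3, 12) + (10, 4). λ = (4 - 12)/(10 - 3) ≡ 5/7 mod 13. 7⁻¹ ≡ 2 (mod 13) since 7·2 = 14 ≡ 1, so λ ≡ 10.
  x = λ² - 3 - 10 = 100 - 13 ≡ 9; y = λ·(3 - 9) - 12 ≡ 6. → (9, 6)
double: tangent at (9, 6): λ = (3·9² + 8)/(2·6) ≡ 4/12. 12⁻¹ ≡ 12 (mod 13) since 12·12 = 144 ≡ 1, so λ ≡ 4·12 ≡ 9.
  x = λ² - 9 - 9 = 81 - 18 ≡ 11; y = λ·(9 - 11) - 6 ≡ 2. → (11, 2)
double: tangent at (11, 2): λ = (3·11² + 8)/(2·2) ≡ 7/4. 4⁻¹ ≡ 10 (mod 13), so λ ≡ 7·10 ≡ 5.
  x = λ² - 11 - 11 = 25 - 22 ≡ 3; y = λ·(11 - 3) - 2 ≡ 12. → (3, 12)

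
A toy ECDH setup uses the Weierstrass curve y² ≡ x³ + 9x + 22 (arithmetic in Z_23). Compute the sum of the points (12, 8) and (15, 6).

(22, 14)

(12, 8) + (15, 6). λ = (6 - 8)/(15 - 12) ≡ 21/3 mod 23. 3⁻¹ ≡ 8 (mod 23), so λ ≡ 7.
  x = λ² - 12 - 15 = 49 - 27 ≡ 22; y = λ·(12 - 22) - 8 ≡ 14. → (22, 14)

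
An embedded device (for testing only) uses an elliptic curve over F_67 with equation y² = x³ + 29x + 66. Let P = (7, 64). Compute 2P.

(35, 65)

tangent at (7, 64): λ = (3·7² + 29)/(2·64) ≡ 42/61. 61⁻¹ ≡ 11 (mod 67), so λ ≡ 42·11 ≡ 60.
  x = λ² - 7 - 7 = 3600 - 14 ≡ 35; y = λ·(7 - 35) - 64 ≡ 65. → (35, 65)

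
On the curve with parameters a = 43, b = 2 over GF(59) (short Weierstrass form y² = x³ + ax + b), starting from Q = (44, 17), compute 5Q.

(25, 8)

Double-and-add on 5 = (101)₂. Start with Q = (44, 17) for the leading 1-bit.
double: tangent at (44, 17): λ = (3·44² + 43)/(2·17) ≡ 10/34. 34⁻¹ ≡ 33 (mod 59), so λ ≡ 10·33 ≡ 35.
  x = λ² - 44 - 44 = 1225 - 88 ≡ 16; y = λ·(44 - 16) - 17 ≡ 19. → (16, 19)
double: tangent at (16, 19): λ = (3·16² + 43)/(2·19) ≡ 44/38. 38⁻¹ ≡ 14 (mod 59), so λ ≡ 44·14 ≡ 26.
  x = λ² - 16 - 16 = 676 - 32 ≡ 54; y = λ·(16 - 54) - 19 ≡ 55. → (54, 55)
add Q: (54, 55) + (44, 17). λ = (17 - 55)/(44 - 54) ≡ 21/49 mod 59. 49⁻¹ ≡ 53 (mod 59) since 49·53 = 2597 ≡ 1, so λ ≡ 51.
  x = λ² - 54 - 44 = 2601 - 98 ≡ 25; y = λ·(54 - 25) - 55 ≡ 8. → (25, 8)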